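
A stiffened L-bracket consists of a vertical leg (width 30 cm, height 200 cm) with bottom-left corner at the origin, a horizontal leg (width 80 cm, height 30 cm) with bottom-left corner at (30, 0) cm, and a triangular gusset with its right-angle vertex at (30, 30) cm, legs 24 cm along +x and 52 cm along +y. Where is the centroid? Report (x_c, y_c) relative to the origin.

x_c = 31.22 cm, y_c = 73.75 cm

Part | A | x̄ᵢ | ȳᵢ | A·x̄ᵢ | A·ȳᵢ
vertical leg | 6000.00 | 15.00 | 100.00 | 90000.00 | 600000.00
horizontal leg | 2400.00 | 70.00 | 15.00 | 168000.00 | 36000.00
gusset | 624.00 | 38.00 | 47.33 | 23712.00 | 29536.00
Σ | 9024.00 |  |  | 281712.00 | 665536.00
x_c = 281712.00 / 9024.00 = 31.22 cm
y_c = 665536.00 / 9024.00 = 73.75 cm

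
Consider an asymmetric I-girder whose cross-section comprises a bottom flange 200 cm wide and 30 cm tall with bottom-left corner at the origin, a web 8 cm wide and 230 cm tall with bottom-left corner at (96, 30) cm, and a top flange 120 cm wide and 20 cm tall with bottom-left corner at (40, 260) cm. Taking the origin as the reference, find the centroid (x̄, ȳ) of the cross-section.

bottom flange: A = 200 × 30 = 6000.00, centroid at (100.00, 15.00).
web: A = 8 × 230 = 1840.00, centroid at (100.00, 145.00).
top flange: A = 120 × 20 = 2400.00, centroid at (100.00, 270.00).
ΣA = 10240.00 cm², ΣAx̄ = 1024000.00 cm³, ΣAȳ = 1004800.00 cm³.
x̄ = 1024000.00/10240.00 = 100.00 cm; ȳ = 1004800.00/10240.00 = 98.12 cm.

x̄ = 100.00 cm, ȳ = 98.12 cm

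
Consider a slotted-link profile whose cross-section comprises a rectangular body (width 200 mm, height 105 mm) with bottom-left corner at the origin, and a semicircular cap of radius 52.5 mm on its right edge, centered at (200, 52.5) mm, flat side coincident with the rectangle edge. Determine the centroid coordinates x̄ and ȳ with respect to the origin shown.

Part | A | x̄ᵢ | ȳᵢ | A·x̄ᵢ | A·ȳᵢ
rectangular body | 21000.00 | 100.00 | 52.50 | 2100000.00 | 1102500.00
semicircular end | 4329.51 | 222.28 | 52.50 | 962370.23 | 227299.14
Σ | 25329.51 |  |  | 3062370.23 | 1329799.14
x̄ = 3062370.23 / 25329.51 = 120.90 mm
ȳ = 1329799.14 / 25329.51 = 52.50 mm

x̄ = 120.90 mm, ȳ = 52.50 mm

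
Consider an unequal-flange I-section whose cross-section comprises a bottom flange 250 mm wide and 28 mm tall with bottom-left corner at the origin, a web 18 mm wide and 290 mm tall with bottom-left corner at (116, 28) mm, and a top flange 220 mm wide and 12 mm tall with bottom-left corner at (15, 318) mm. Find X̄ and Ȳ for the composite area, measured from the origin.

X̄ = 125.00 mm, Ȳ = 124.93 mm

bottom flange: A = 250 × 28 = 7000.00, centroid at (125.00, 14.00).
web: A = 18 × 290 = 5220.00, centroid at (125.00, 173.00).
top flange: A = 220 × 12 = 2640.00, centroid at (125.00, 324.00).
ΣA = 14860.00 mm²
ΣAX̄ = (7000.00)(125.00) + (5220.00)(125.00) + (2640.00)(125.00) = 1857500.00 mm³
ΣAȲ = (7000.00)(14.00) + (5220.00)(173.00) + (2640.00)(324.00) = 1856420.00 mm³
X̄ = 1857500.00 / 14860.00 = 125.00 mm
Ȳ = 1856420.00 / 14860.00 = 124.93 mm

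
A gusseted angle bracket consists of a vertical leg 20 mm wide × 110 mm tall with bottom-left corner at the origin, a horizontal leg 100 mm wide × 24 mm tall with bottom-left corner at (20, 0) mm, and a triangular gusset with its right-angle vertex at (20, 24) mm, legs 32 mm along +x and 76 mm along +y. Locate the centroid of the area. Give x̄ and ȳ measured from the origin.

vertical leg: A = 20 × 110 = 2200.00, centroid at (10.00, 55.00).
horizontal leg: A = 100 × 24 = 2400.00, centroid at (70.00, 12.00).
gusset: A = ½·32·76 = 1216.00, centroid at (30.67, 49.33).
ΣA = 5816.00 mm²
ΣAx̄ = (2200.00)(10.00) + (2400.00)(70.00) + (1216.00)(30.67) = 227290.67 mm³
ΣAȳ = (2200.00)(55.00) + (2400.00)(12.00) + (1216.00)(49.33) = 209789.33 mm³
x̄ = 227290.67 / 5816.00 = 39.08 mm
ȳ = 209789.33 / 5816.00 = 36.07 mm

x̄ = 39.08 mm, ȳ = 36.07 mm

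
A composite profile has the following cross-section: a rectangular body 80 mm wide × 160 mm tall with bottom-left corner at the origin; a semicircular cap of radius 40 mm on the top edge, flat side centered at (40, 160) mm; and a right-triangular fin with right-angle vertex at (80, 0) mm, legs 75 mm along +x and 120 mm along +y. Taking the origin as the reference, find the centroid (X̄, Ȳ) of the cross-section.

X̄ = 54.76 mm, Ȳ = 83.22 mm

Part | A | x̄ᵢ | ȳᵢ | A·x̄ᵢ | A·ȳᵢ
rectangular body | 12800.00 | 40.00 | 80.00 | 512000.00 | 1024000.00
semicircular top | 2513.27 | 40.00 | 176.98 | 100530.96 | 444790.53
triangular fin | 4500.00 | 105.00 | 40.00 | 472500.00 | 180000.00
Σ | 19813.27 |  |  | 1085030.96 | 1648790.53
X̄ = 1085030.96 / 19813.27 = 54.76 mm
Ȳ = 1648790.53 / 19813.27 = 83.22 mm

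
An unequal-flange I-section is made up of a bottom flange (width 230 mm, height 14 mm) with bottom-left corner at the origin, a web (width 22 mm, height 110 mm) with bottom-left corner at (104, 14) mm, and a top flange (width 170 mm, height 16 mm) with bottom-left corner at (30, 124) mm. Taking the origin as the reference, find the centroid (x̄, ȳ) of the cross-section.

bottom flange: A = 230 × 14 = 3220.00, centroid at (115.00, 7.00).
web: A = 22 × 110 = 2420.00, centroid at (115.00, 69.00).
top flange: A = 170 × 16 = 2720.00, centroid at (115.00, 132.00).
ΣA = 8360.00 mm²
ΣAx̄ = (3220.00)(115.00) + (2420.00)(115.00) + (2720.00)(115.00) = 961400.00 mm³
ΣAȳ = (3220.00)(7.00) + (2420.00)(69.00) + (2720.00)(132.00) = 548560.00 mm³
x̄ = 961400.00 / 8360.00 = 115.00 mm
ȳ = 548560.00 / 8360.00 = 65.62 mm

x̄ = 115.00 mm, ȳ = 65.62 mm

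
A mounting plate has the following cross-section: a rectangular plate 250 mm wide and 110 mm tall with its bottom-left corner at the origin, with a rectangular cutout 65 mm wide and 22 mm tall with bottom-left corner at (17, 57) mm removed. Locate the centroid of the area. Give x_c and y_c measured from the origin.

plate: A = 250 × 110 = 27500.00, centroid at (125.00, 55.00).
hole: A = −(65 × 22) = -1430.00, centroid at (49.50, 68.00).
ΣA = 26070.00 mm²
ΣAx_c = (27500.00)(125.00) + (-1430.00)(49.50) = 3366715.00 mm³
ΣAy_c = (27500.00)(55.00) + (-1430.00)(68.00) = 1415260.00 mm³
x_c = 3366715.00 / 26070.00 = 129.14 mm
y_c = 1415260.00 / 26070.00 = 54.29 mm

x_c = 129.14 mm, y_c = 54.29 mm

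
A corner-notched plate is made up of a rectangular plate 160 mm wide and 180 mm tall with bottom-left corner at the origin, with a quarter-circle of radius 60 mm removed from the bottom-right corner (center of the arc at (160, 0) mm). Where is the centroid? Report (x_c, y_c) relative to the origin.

x_c = 74.06 mm, y_c = 97.03 mm

Part | A | x̄ᵢ | ȳᵢ | A·x̄ᵢ | A·ȳᵢ
plate | 28800.00 | 80.00 | 90.00 | 2304000.00 | 2592000.00
removed quarter-circle | -2827.43 | 134.54 | 25.46 | -380389.34 | -72000.00
Σ | 25972.57 |  |  | 1923610.66 | 2520000.00
x_c = 1923610.66 / 25972.57 = 74.06 mm
y_c = 2520000.00 / 25972.57 = 97.03 mm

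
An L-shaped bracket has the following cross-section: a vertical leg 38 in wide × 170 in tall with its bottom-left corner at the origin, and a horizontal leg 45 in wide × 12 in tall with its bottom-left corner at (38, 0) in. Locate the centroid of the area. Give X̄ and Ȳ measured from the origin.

vertical leg: A = 38 × 170 = 6460.00, centroid at (19.00, 85.00).
horizontal leg: A = 45 × 12 = 540.00, centroid at (60.50, 6.00).
ΣA = 7000.00 in², ΣAX̄ = 155410.00 in³, ΣAȲ = 552340.00 in³.
X̄ = 155410.00/7000.00 = 22.20 in; Ȳ = 552340.00/7000.00 = 78.91 in.

X̄ = 22.20 in, Ȳ = 78.91 in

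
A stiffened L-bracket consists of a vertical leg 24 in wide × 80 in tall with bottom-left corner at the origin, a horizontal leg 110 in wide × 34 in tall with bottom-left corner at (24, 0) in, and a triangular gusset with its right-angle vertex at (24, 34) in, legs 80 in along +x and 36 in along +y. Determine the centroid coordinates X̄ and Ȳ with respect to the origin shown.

Part | A | x̄ᵢ | ȳᵢ | A·x̄ᵢ | A·ȳᵢ
vertical leg | 1920.00 | 12.00 | 40.00 | 23040.00 | 76800.00
horizontal leg | 3740.00 | 79.00 | 17.00 | 295460.00 | 63580.00
gusset | 1440.00 | 50.67 | 46.00 | 72960.00 | 66240.00
Σ | 7100.00 |  |  | 391460.00 | 206620.00
X̄ = 391460.00 / 7100.00 = 55.14 in
Ȳ = 206620.00 / 7100.00 = 29.10 in

X̄ = 55.14 in, Ȳ = 29.10 in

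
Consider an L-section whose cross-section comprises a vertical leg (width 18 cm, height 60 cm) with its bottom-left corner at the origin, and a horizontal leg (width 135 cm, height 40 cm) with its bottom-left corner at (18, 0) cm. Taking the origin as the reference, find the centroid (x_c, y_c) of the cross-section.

vertical leg: A = 18 × 60 = 1080.00, centroid at (9.00, 30.00).
horizontal leg: A = 135 × 40 = 5400.00, centroid at (85.50, 20.00).
ΣA = 6480.00 cm²
ΣAx_c = (1080.00)(9.00) + (5400.00)(85.50) = 471420.00 cm³
ΣAy_c = (1080.00)(30.00) + (5400.00)(20.00) = 140400.00 cm³
x_c = 471420.00 / 6480.00 = 72.75 cm
y_c = 140400.00 / 6480.00 = 21.67 cm

x_c = 72.75 cm, y_c = 21.67 cm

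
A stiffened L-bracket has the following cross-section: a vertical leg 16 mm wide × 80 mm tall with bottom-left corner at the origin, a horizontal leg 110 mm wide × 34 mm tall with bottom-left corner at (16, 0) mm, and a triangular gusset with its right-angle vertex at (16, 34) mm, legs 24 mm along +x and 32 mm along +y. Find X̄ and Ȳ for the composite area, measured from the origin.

X̄ = 52.74 mm, Ȳ = 24.41 mm

Part | A | x̄ᵢ | ȳᵢ | A·x̄ᵢ | A·ȳᵢ
vertical leg | 1280.00 | 8.00 | 40.00 | 10240.00 | 51200.00
horizontal leg | 3740.00 | 71.00 | 17.00 | 265540.00 | 63580.00
gusset | 384.00 | 24.00 | 44.67 | 9216.00 | 17152.00
Σ | 5404.00 |  |  | 284996.00 | 131932.00
X̄ = 284996.00 / 5404.00 = 52.74 mm
Ȳ = 131932.00 / 5404.00 = 24.41 mm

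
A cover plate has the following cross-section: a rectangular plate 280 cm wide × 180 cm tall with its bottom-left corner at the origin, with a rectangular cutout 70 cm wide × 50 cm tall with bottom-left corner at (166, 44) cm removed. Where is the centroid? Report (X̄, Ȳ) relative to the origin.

X̄ = 135.45 cm, Ȳ = 91.57 cm

plate: A = 280 × 180 = 50400.00, centroid at (140.00, 90.00).
hole: A = −(70 × 50) = -3500.00, centroid at (201.00, 69.00).
ΣA = 46900.00 cm²
ΣAX̄ = (50400.00)(140.00) + (-3500.00)(201.00) = 6352500.00 cm³
ΣAȲ = (50400.00)(90.00) + (-3500.00)(69.00) = 4294500.00 cm³
X̄ = 6352500.00 / 46900.00 = 135.45 cm
Ȳ = 4294500.00 / 46900.00 = 91.57 cm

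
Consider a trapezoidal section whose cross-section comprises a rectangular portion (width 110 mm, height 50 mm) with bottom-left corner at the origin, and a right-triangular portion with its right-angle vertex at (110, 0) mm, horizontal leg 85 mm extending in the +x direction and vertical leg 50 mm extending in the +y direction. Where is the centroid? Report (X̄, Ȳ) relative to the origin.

X̄ = 78.22 mm, Ȳ = 22.68 mm

Part | A | x̄ᵢ | ȳᵢ | A·x̄ᵢ | A·ȳᵢ
rectangular portion | 5500.00 | 55.00 | 25.00 | 302500.00 | 137500.00
triangular portion | 2125.00 | 138.33 | 16.67 | 293958.33 | 35416.67
Σ | 7625.00 |  |  | 596458.33 | 172916.67
X̄ = 596458.33 / 7625.00 = 78.22 mm
Ȳ = 172916.67 / 7625.00 = 22.68 mm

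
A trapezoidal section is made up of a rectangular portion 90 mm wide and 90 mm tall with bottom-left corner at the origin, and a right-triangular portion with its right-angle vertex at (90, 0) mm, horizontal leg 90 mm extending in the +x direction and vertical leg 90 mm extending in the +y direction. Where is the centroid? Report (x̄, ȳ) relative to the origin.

x̄ = 70.00 mm, ȳ = 40.00 mm

Part | A | x̄ᵢ | ȳᵢ | A·x̄ᵢ | A·ȳᵢ
rectangular portion | 8100.00 | 45.00 | 45.00 | 364500.00 | 364500.00
triangular portion | 4050.00 | 120.00 | 30.00 | 486000.00 | 121500.00
Σ | 12150.00 |  |  | 850500.00 | 486000.00
x̄ = 850500.00 / 12150.00 = 70.00 mm
ȳ = 486000.00 / 12150.00 = 40.00 mm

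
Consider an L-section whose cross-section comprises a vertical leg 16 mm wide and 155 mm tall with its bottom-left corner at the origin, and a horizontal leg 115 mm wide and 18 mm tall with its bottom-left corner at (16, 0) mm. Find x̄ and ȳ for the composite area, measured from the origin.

Part | A | x̄ᵢ | ȳᵢ | A·x̄ᵢ | A·ȳᵢ
vertical leg | 2480.00 | 8.00 | 77.50 | 19840.00 | 192200.00
horizontal leg | 2070.00 | 73.50 | 9.00 | 152145.00 | 18630.00
Σ | 4550.00 |  |  | 171985.00 | 210830.00
x̄ = 171985.00 / 4550.00 = 37.80 mm
ȳ = 210830.00 / 4550.00 = 46.34 mm

x̄ = 37.80 mm, ȳ = 46.34 mm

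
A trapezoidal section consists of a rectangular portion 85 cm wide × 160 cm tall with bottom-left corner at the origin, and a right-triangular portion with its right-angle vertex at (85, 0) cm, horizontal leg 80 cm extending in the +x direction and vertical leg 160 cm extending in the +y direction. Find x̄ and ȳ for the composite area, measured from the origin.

x̄ = 64.63 cm, ȳ = 71.47 cm

rectangular portion: A = 85 × 160 = 13600.00, centroid at (42.50, 80.00).
triangular portion: A = ½·80·160 = 6400.00, centroid at (111.67, 53.33).
ΣA = 20000.00 cm², ΣAx̄ = 1292666.67 cm³, ΣAȳ = 1429333.33 cm³.
x̄ = 1292666.67/20000.00 = 64.63 cm; ȳ = 1429333.33/20000.00 = 71.47 cm.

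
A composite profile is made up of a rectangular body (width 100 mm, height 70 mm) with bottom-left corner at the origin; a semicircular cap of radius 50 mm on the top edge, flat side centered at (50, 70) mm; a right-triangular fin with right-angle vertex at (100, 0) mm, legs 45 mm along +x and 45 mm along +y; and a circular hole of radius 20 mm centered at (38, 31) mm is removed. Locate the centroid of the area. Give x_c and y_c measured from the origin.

rectangular body: A = 100 × 70 = 7000.00, centroid at (50.00, 35.00).
semicircular top: A = ½π·50² = 3926.99, centroid at (50.00, 91.22).
triangular fin: A = ½·45·45 = 1012.50, centroid at (115.00, 15.00).
hole: A = −π·20² = -1256.64, centroid at (38.00, 31.00).
ΣA = 10682.85 mm², ΣAx_c = 615034.83 mm³, ΣAy_c = 579454.44 mm³.
x_c = 615034.83/10682.85 = 57.57 mm; y_c = 579454.44/10682.85 = 54.24 mm.

x_c = 57.57 mm, y_c = 54.24 mm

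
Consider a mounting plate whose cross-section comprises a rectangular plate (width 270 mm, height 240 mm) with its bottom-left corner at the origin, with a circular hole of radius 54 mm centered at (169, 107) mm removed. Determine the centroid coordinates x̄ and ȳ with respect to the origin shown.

plate: A = 270 × 240 = 64800.00, centroid at (135.00, 120.00).
hole: A = −π·54² = -9160.88, centroid at (169.00, 107.00).
ΣA = 55639.12 mm²
ΣAx̄ = (64800.00)(135.00) + (-9160.88)(169.00) = 7199810.57 mm³
ΣAȳ = (64800.00)(120.00) + (-9160.88)(107.00) = 6795785.39 mm³
x̄ = 7199810.57 / 55639.12 = 129.40 mm
ȳ = 6795785.39 / 55639.12 = 122.14 mm

x̄ = 129.40 mm, ȳ = 122.14 mm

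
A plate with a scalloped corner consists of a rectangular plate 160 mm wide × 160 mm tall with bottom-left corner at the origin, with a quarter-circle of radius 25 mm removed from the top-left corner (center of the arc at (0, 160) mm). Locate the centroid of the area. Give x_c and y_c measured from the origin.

x_c = 81.36 mm, y_c = 78.64 mm

Part | A | x̄ᵢ | ȳᵢ | A·x̄ᵢ | A·ȳᵢ
plate | 25600.00 | 80.00 | 80.00 | 2048000.00 | 2048000.00
removed quarter-circle | -490.87 | 10.61 | 149.39 | -5208.33 | -73331.48
Σ | 25109.13 |  |  | 2042791.67 | 1974668.52
x_c = 2042791.67 / 25109.13 = 81.36 mm
y_c = 1974668.52 / 25109.13 = 78.64 mm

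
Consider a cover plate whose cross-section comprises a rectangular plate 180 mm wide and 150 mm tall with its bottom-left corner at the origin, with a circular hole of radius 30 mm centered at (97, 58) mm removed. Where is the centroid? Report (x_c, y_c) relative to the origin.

plate: A = 180 × 150 = 27000.00, centroid at (90.00, 75.00).
hole: A = −π·30² = -2827.43, centroid at (97.00, 58.00).
ΣA = 24172.57 mm²
ΣAx_c = (27000.00)(90.00) + (-2827.43)(97.00) = 2155738.96 mm³
ΣAy_c = (27000.00)(75.00) + (-2827.43)(58.00) = 1861008.86 mm³
x_c = 2155738.96 / 24172.57 = 89.18 mm
y_c = 1861008.86 / 24172.57 = 76.99 mm

x_c = 89.18 mm, y_c = 76.99 mm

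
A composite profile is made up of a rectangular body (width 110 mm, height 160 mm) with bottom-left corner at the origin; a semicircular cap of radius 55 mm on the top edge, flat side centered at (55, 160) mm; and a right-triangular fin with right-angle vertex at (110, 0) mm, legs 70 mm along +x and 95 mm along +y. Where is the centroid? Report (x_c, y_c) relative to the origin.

rectangular body: A = 110 × 160 = 17600.00, centroid at (55.00, 80.00).
semicircular top: A = ½π·55² = 4751.66, centroid at (55.00, 183.34).
triangular fin: A = ½·70·95 = 3325.00, centroid at (133.33, 31.67).
ΣA = 25676.66 mm², ΣAx_c = 1672674.57 mm³, ΣAy_c = 2384473.76 mm³.
x_c = 1672674.57/25676.66 = 65.14 mm; y_c = 2384473.76/25676.66 = 92.87 mm.

x_c = 65.14 mm, y_c = 92.87 mm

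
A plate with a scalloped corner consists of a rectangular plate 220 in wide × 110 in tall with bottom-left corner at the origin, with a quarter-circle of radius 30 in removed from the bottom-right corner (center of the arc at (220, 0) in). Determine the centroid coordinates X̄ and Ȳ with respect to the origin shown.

X̄ = 107.07 in, Ȳ = 56.27 in

plate: A = 220 × 110 = 24200.00, centroid at (110.00, 55.00).
removed quarter-circle: A = −¼π·30² = -706.86, centroid at (207.27, 12.73).
ΣA = 23493.14 in², ΣAX̄ = 2515491.16 in³, ΣAȲ = 1322000.00 in³.
X̄ = 2515491.16/23493.14 = 107.07 in; Ȳ = 1322000.00/23493.14 = 56.27 in.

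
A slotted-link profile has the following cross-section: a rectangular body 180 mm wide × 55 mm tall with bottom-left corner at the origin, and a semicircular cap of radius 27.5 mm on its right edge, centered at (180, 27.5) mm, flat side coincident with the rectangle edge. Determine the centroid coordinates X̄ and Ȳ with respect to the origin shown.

rectangular body: A = 180 × 55 = 9900.00, centroid at (90.00, 27.50).
semicircular end: A = ½π·27.5² = 1187.91, centroid at (191.67, 27.50).
ΣA = 11087.91 mm²
ΣAX̄ = (9900.00)(90.00) + (1187.91)(191.67) = 1118689.23 mm³
ΣAȲ = (9900.00)(27.50) + (1187.91)(27.50) = 304917.65 mm³
X̄ = 1118689.23 / 11087.91 = 100.89 mm
Ȳ = 304917.65 / 11087.91 = 27.50 mm

X̄ = 100.89 mm, Ȳ = 27.50 mm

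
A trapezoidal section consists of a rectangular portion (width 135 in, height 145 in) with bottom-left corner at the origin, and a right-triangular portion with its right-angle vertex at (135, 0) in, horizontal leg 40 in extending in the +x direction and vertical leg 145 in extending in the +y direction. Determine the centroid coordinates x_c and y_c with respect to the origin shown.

Part | A | x̄ᵢ | ȳᵢ | A·x̄ᵢ | A·ȳᵢ
rectangular portion | 19575.00 | 67.50 | 72.50 | 1321312.50 | 1419187.50
triangular portion | 2900.00 | 148.33 | 48.33 | 430166.67 | 140166.67
Σ | 22475.00 |  |  | 1751479.17 | 1559354.17
x_c = 1751479.17 / 22475.00 = 77.93 in
y_c = 1559354.17 / 22475.00 = 69.38 in

x_c = 77.93 in, y_c = 69.38 in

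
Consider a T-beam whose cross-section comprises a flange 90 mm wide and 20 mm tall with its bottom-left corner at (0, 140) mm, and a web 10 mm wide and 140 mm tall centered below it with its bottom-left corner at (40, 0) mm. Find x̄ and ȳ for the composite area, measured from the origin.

Part | A | x̄ᵢ | ȳᵢ | A·x̄ᵢ | A·ȳᵢ
web | 1400.00 | 45.00 | 70.00 | 63000.00 | 98000.00
flange | 1800.00 | 45.00 | 150.00 | 81000.00 | 270000.00
Σ | 3200.00 |  |  | 144000.00 | 368000.00
x̄ = 144000.00 / 3200.00 = 45.00 mm
ȳ = 368000.00 / 3200.00 = 115.00 mm

x̄ = 45.00 mm, ȳ = 115.00 mm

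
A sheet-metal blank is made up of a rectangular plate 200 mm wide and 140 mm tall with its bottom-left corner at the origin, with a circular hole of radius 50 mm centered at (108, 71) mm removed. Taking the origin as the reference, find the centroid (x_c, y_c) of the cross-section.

x_c = 96.88 mm, y_c = 69.61 mm

Part | A | x̄ᵢ | ȳᵢ | A·x̄ᵢ | A·ȳᵢ
plate | 28000.00 | 100.00 | 70.00 | 2800000.00 | 1960000.00
hole | -7853.98 | 108.00 | 71.00 | -848230.02 | -557632.70
Σ | 20146.02 |  |  | 1951769.98 | 1402367.30
x_c = 1951769.98 / 20146.02 = 96.88 mm
y_c = 1402367.30 / 20146.02 = 69.61 mm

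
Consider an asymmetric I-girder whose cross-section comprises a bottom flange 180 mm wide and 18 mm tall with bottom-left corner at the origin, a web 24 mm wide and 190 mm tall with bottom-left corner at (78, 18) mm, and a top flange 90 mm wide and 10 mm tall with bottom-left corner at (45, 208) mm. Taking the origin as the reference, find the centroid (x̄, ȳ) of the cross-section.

x̄ = 90.00 mm, ȳ = 84.61 mm

bottom flange: A = 180 × 18 = 3240.00, centroid at (90.00, 9.00).
web: A = 24 × 190 = 4560.00, centroid at (90.00, 113.00).
top flange: A = 90 × 10 = 900.00, centroid at (90.00, 213.00).
ΣA = 8700.00 mm², ΣAx̄ = 783000.00 mm³, ΣAȳ = 736140.00 mm³.
x̄ = 783000.00/8700.00 = 90.00 mm; ȳ = 736140.00/8700.00 = 84.61 mm.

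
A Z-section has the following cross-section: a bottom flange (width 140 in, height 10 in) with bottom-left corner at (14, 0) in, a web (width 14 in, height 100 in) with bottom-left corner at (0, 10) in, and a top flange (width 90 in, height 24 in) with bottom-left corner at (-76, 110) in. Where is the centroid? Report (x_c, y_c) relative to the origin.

x_c = 12.19 in, y_c = 71.48 in

Part | A | x̄ᵢ | ȳᵢ | A·x̄ᵢ | A·ȳᵢ
bottom flange | 1400.00 | 84.00 | 5.00 | 117600.00 | 7000.00
web | 1400.00 | 7.00 | 60.00 | 9800.00 | 84000.00
top flange | 2160.00 | -31.00 | 122.00 | -66960.00 | 263520.00
Σ | 4960.00 |  |  | 60440.00 | 354520.00
x_c = 60440.00 / 4960.00 = 12.19 in
y_c = 354520.00 / 4960.00 = 71.48 in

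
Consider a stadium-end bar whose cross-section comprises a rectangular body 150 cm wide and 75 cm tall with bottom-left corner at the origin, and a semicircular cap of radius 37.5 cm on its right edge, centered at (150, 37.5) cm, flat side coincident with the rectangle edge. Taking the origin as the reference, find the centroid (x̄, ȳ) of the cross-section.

x̄ = 89.92 cm, ȳ = 37.50 cm

Part | A | x̄ᵢ | ȳᵢ | A·x̄ᵢ | A·ȳᵢ
rectangular body | 11250.00 | 75.00 | 37.50 | 843750.00 | 421875.00
semicircular end | 2208.93 | 165.92 | 37.50 | 366496.10 | 82834.96
Σ | 13458.93 |  |  | 1210246.10 | 504709.96
x̄ = 1210246.10 / 13458.93 = 89.92 cm
ȳ = 504709.96 / 13458.93 = 37.50 cm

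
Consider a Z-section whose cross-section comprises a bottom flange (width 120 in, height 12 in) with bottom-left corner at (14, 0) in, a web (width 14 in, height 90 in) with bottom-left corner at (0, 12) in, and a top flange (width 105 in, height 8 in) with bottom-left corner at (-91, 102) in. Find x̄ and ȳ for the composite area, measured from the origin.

x̄ = 23.46 in, ȳ = 47.88 in

Part | A | x̄ᵢ | ȳᵢ | A·x̄ᵢ | A·ȳᵢ
bottom flange | 1440.00 | 74.00 | 6.00 | 106560.00 | 8640.00
web | 1260.00 | 7.00 | 57.00 | 8820.00 | 71820.00
top flange | 840.00 | -38.50 | 106.00 | -32340.00 | 89040.00
Σ | 3540.00 |  |  | 83040.00 | 169500.00
x̄ = 83040.00 / 3540.00 = 23.46 in
ȳ = 169500.00 / 3540.00 = 47.88 in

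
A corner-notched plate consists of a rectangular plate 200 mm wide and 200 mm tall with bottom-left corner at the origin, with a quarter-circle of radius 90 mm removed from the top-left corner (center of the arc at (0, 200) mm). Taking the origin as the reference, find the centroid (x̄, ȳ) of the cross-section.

plate: A = 200 × 200 = 40000.00, centroid at (100.00, 100.00).
removed quarter-circle: A = −¼π·90² = -6361.73, centroid at (38.20, 161.80).
ΣA = 33638.27 mm², ΣAx̄ = 3757000.00 mm³, ΣAȳ = 2970654.98 mm³.
x̄ = 3757000.00/33638.27 = 111.69 mm; ȳ = 2970654.98/33638.27 = 88.31 mm.

x̄ = 111.69 mm, ȳ = 88.31 mm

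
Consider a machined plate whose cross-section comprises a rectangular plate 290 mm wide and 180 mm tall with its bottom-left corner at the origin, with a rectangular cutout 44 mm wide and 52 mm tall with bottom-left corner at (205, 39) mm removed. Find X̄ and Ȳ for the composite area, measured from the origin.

X̄ = 141.24 mm, Ȳ = 91.15 mm

plate: A = 290 × 180 = 52200.00, centroid at (145.00, 90.00).
hole: A = −(44 × 52) = -2288.00, centroid at (227.00, 65.00).
ΣA = 49912.00 mm²
ΣAX̄ = (52200.00)(145.00) + (-2288.00)(227.00) = 7049624.00 mm³
ΣAȲ = (52200.00)(90.00) + (-2288.00)(65.00) = 4549280.00 mm³
X̄ = 7049624.00 / 49912.00 = 141.24 mm
Ȳ = 4549280.00 / 49912.00 = 91.15 mm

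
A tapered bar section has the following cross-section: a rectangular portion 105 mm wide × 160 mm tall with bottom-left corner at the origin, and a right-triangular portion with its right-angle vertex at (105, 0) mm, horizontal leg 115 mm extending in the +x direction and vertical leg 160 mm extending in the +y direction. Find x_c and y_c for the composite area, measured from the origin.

Part | A | x̄ᵢ | ȳᵢ | A·x̄ᵢ | A·ȳᵢ
rectangular portion | 16800.00 | 52.50 | 80.00 | 882000.00 | 1344000.00
triangular portion | 9200.00 | 143.33 | 53.33 | 1318666.67 | 490666.67
Σ | 26000.00 |  |  | 2200666.67 | 1834666.67
x_c = 2200666.67 / 26000.00 = 84.64 mm
y_c = 1834666.67 / 26000.00 = 70.56 mm

x_c = 84.64 mm, y_c = 70.56 mm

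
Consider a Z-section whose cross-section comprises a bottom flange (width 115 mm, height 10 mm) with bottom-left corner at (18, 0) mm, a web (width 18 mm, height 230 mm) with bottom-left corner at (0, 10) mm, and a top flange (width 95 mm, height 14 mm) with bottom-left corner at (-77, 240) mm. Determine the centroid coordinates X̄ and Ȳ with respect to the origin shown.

X̄ = 12.82 mm, Ȳ = 128.66 mm

bottom flange: A = 115 × 10 = 1150.00, centroid at (75.50, 5.00).
web: A = 18 × 230 = 4140.00, centroid at (9.00, 125.00).
top flange: A = 95 × 14 = 1330.00, centroid at (-29.50, 247.00).
ΣA = 6620.00 mm², ΣAX̄ = 84850.00 mm³, ΣAȲ = 851760.00 mm³.
X̄ = 84850.00/6620.00 = 12.82 mm; Ȳ = 851760.00/6620.00 = 128.66 mm.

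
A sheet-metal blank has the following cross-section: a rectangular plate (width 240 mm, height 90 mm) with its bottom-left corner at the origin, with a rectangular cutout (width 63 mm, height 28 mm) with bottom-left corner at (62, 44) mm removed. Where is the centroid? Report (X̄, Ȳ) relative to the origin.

Part | A | x̄ᵢ | ȳᵢ | A·x̄ᵢ | A·ȳᵢ
plate | 21600.00 | 120.00 | 45.00 | 2592000.00 | 972000.00
hole | -1764.00 | 93.50 | 58.00 | -164934.00 | -102312.00
Σ | 19836.00 |  |  | 2427066.00 | 869688.00
X̄ = 2427066.00 / 19836.00 = 122.36 mm
Ȳ = 869688.00 / 19836.00 = 43.84 mm

X̄ = 122.36 mm, Ȳ = 43.84 mm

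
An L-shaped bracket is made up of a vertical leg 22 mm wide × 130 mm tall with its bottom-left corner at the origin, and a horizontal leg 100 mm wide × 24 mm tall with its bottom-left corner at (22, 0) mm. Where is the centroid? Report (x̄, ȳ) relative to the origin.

x̄ = 38.83 mm, ȳ = 40.82 mm

Part | A | x̄ᵢ | ȳᵢ | A·x̄ᵢ | A·ȳᵢ
vertical leg | 2860.00 | 11.00 | 65.00 | 31460.00 | 185900.00
horizontal leg | 2400.00 | 72.00 | 12.00 | 172800.00 | 28800.00
Σ | 5260.00 |  |  | 204260.00 | 214700.00
x̄ = 204260.00 / 5260.00 = 38.83 mm
ȳ = 214700.00 / 5260.00 = 40.82 mm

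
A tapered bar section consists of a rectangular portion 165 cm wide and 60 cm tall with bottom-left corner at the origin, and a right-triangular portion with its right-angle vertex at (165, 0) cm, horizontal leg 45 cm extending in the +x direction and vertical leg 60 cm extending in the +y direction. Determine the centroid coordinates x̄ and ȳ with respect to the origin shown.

rectangular portion: A = 165 × 60 = 9900.00, centroid at (82.50, 30.00).
triangular portion: A = ½·45·60 = 1350.00, centroid at (180.00, 20.00).
ΣA = 11250.00 cm²
ΣAx̄ = (9900.00)(82.50) + (1350.00)(180.00) = 1059750.00 cm³
ΣAȳ = (9900.00)(30.00) + (1350.00)(20.00) = 324000.00 cm³
x̄ = 1059750.00 / 11250.00 = 94.20 cm
ȳ = 324000.00 / 11250.00 = 28.80 cm

x̄ = 94.20 cm, ȳ = 28.80 cm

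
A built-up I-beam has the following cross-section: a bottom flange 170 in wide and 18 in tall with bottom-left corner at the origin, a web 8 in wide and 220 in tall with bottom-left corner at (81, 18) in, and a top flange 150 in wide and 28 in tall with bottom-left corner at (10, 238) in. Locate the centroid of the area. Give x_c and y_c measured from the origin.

x_c = 85.00 in, y_c = 145.37 in

bottom flange: A = 170 × 18 = 3060.00, centroid at (85.00, 9.00).
web: A = 8 × 220 = 1760.00, centroid at (85.00, 128.00).
top flange: A = 150 × 28 = 4200.00, centroid at (85.00, 252.00).
ΣA = 9020.00 in², ΣAx_c = 766700.00 in³, ΣAy_c = 1311220.00 in³.
x_c = 766700.00/9020.00 = 85.00 in; y_c = 1311220.00/9020.00 = 145.37 in.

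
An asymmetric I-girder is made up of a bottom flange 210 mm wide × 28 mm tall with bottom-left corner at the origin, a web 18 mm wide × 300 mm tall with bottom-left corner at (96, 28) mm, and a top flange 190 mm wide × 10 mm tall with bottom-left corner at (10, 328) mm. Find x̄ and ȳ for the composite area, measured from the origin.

x̄ = 105.00 mm, ȳ = 127.18 mm

bottom flange: A = 210 × 28 = 5880.00, centroid at (105.00, 14.00).
web: A = 18 × 300 = 5400.00, centroid at (105.00, 178.00).
top flange: A = 190 × 10 = 1900.00, centroid at (105.00, 333.00).
ΣA = 13180.00 mm²
ΣAx̄ = (5880.00)(105.00) + (5400.00)(105.00) + (1900.00)(105.00) = 1383900.00 mm³
ΣAȳ = (5880.00)(14.00) + (5400.00)(178.00) + (1900.00)(333.00) = 1676220.00 mm³
x̄ = 1383900.00 / 13180.00 = 105.00 mm
ȳ = 1676220.00 / 13180.00 = 127.18 mm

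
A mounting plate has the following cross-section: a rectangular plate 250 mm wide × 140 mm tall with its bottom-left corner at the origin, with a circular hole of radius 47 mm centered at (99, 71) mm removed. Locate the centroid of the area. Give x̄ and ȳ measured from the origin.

Part | A | x̄ᵢ | ȳᵢ | A·x̄ᵢ | A·ȳᵢ
plate | 35000.00 | 125.00 | 70.00 | 4375000.00 | 2450000.00
hole | -6939.78 | 99.00 | 71.00 | -687038.04 | -492724.25
Σ | 28060.22 |  |  | 3687961.96 | 1957275.75
x̄ = 3687961.96 / 28060.22 = 131.43 mm
ȳ = 1957275.75 / 28060.22 = 69.75 mm

x̄ = 131.43 mm, ȳ = 69.75 mm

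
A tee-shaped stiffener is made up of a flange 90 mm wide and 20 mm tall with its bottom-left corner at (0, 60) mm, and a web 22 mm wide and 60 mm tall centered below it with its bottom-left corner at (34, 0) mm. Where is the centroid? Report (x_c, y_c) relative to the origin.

x_c = 45.00 mm, y_c = 53.08 mm

web: A = 22 × 60 = 1320.00, centroid at (45.00, 30.00).
flange: A = 90 × 20 = 1800.00, centroid at (45.00, 70.00).
ΣA = 3120.00 mm²
ΣAx_c = (1320.00)(45.00) + (1800.00)(45.00) = 140400.00 mm³
ΣAy_c = (1320.00)(30.00) + (1800.00)(70.00) = 165600.00 mm³
x_c = 140400.00 / 3120.00 = 45.00 mm
y_c = 165600.00 / 3120.00 = 53.08 mm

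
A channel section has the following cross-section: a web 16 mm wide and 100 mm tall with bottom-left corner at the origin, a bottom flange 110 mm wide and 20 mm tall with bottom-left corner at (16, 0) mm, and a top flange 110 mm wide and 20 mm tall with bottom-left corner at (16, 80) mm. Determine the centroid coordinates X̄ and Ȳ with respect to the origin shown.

Part | A | x̄ᵢ | ȳᵢ | A·x̄ᵢ | A·ȳᵢ
web | 1600.00 | 8.00 | 50.00 | 12800.00 | 80000.00
bottom flange | 2200.00 | 71.00 | 10.00 | 156200.00 | 22000.00
top flange | 2200.00 | 71.00 | 90.00 | 156200.00 | 198000.00
Σ | 6000.00 |  |  | 325200.00 | 300000.00
X̄ = 325200.00 / 6000.00 = 54.20 mm
Ȳ = 300000.00 / 6000.00 = 50.00 mm

X̄ = 54.20 mm, Ȳ = 50.00 mm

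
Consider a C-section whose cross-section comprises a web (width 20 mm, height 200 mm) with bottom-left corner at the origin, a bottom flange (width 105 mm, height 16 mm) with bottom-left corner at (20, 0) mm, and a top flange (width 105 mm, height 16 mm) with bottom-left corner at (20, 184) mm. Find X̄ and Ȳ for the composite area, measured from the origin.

X̄ = 38.53 mm, Ȳ = 100.00 mm

web: A = 20 × 200 = 4000.00, centroid at (10.00, 100.00).
bottom flange: A = 105 × 16 = 1680.00, centroid at (72.50, 8.00).
top flange: A = 105 × 16 = 1680.00, centroid at (72.50, 192.00).
ΣA = 7360.00 mm²
ΣAX̄ = (4000.00)(10.00) + (1680.00)(72.50) + (1680.00)(72.50) = 283600.00 mm³
ΣAȲ = (4000.00)(100.00) + (1680.00)(8.00) + (1680.00)(192.00) = 736000.00 mm³
X̄ = 283600.00 / 7360.00 = 38.53 mm
Ȳ = 736000.00 / 7360.00 = 100.00 mm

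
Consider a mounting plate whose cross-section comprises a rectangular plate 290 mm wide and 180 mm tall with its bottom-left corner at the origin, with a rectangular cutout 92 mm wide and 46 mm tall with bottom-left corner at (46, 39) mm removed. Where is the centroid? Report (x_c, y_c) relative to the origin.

plate: A = 290 × 180 = 52200.00, centroid at (145.00, 90.00).
hole: A = −(92 × 46) = -4232.00, centroid at (92.00, 62.00).
ΣA = 47968.00 mm²
ΣAx_c = (52200.00)(145.00) + (-4232.00)(92.00) = 7179656.00 mm³
ΣAy_c = (52200.00)(90.00) + (-4232.00)(62.00) = 4435616.00 mm³
x_c = 7179656.00 / 47968.00 = 149.68 mm
y_c = 4435616.00 / 47968.00 = 92.47 mm

x_c = 149.68 mm, y_c = 92.47 mm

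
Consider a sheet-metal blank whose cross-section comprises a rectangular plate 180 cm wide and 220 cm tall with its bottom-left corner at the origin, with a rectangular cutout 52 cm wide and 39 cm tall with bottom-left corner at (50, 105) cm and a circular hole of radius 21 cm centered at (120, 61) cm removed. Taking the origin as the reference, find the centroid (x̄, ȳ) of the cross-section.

plate: A = 180 × 220 = 39600.00, centroid at (90.00, 110.00).
hole 1: A = −(52 × 39) = -2028.00, centroid at (76.00, 124.50).
hole 2: A = −π·21² = -1385.44, centroid at (120.00, 61.00).
ΣA = 36186.56 cm²
ΣAx̄ = (39600.00)(90.00) + (-2028.00)(76.00) + (-1385.44)(120.00) = 3243618.92 cm³
ΣAȳ = (39600.00)(110.00) + (-2028.00)(124.50) + (-1385.44)(61.00) = 4019002.02 cm³
x̄ = 3243618.92 / 36186.56 = 89.64 cm
ȳ = 4019002.02 / 36186.56 = 111.06 cm

x̄ = 89.64 cm, ȳ = 111.06 cm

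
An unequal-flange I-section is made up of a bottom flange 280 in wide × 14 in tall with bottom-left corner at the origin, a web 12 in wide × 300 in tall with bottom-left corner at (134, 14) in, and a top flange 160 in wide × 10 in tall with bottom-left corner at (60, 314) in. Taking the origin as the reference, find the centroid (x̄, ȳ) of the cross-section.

x̄ = 140.00 in, ȳ = 123.71 in

Part | A | x̄ᵢ | ȳᵢ | A·x̄ᵢ | A·ȳᵢ
bottom flange | 3920.00 | 140.00 | 7.00 | 548800.00 | 27440.00
web | 3600.00 | 140.00 | 164.00 | 504000.00 | 590400.00
top flange | 1600.00 | 140.00 | 319.00 | 224000.00 | 510400.00
Σ | 9120.00 |  |  | 1276800.00 | 1128240.00
x̄ = 1276800.00 / 9120.00 = 140.00 in
ȳ = 1128240.00 / 9120.00 = 123.71 in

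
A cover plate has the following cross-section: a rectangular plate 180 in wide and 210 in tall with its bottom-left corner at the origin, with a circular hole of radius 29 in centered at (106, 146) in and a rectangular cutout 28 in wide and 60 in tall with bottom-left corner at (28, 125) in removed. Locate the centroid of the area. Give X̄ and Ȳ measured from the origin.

X̄ = 91.15 in, Ȳ = 99.26 in

Part | A | x̄ᵢ | ȳᵢ | A·x̄ᵢ | A·ȳᵢ
plate | 37800.00 | 90.00 | 105.00 | 3402000.00 | 3969000.00
hole 1 | -2642.08 | 106.00 | 146.00 | -280060.42 | -385743.60
hole 2 | -1680.00 | 42.00 | 155.00 | -70560.00 | -260400.00
Σ | 33477.92 |  |  | 3051379.58 | 3322856.40
X̄ = 3051379.58 / 33477.92 = 91.15 in
Ȳ = 3322856.40 / 33477.92 = 99.26 in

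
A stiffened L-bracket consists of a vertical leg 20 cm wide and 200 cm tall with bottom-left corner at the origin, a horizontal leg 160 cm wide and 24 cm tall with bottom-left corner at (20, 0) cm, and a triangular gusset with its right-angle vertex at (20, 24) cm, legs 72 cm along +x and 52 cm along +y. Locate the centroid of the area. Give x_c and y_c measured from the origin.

x_c = 52.14 cm, y_c = 53.90 cm

vertical leg: A = 20 × 200 = 4000.00, centroid at (10.00, 100.00).
horizontal leg: A = 160 × 24 = 3840.00, centroid at (100.00, 12.00).
gusset: A = ½·72·52 = 1872.00, centroid at (44.00, 41.33).
ΣA = 9712.00 cm²
ΣAx_c = (4000.00)(10.00) + (3840.00)(100.00) + (1872.00)(44.00) = 506368.00 cm³
ΣAy_c = (4000.00)(100.00) + (3840.00)(12.00) + (1872.00)(41.33) = 523456.00 cm³
x_c = 506368.00 / 9712.00 = 52.14 cm
y_c = 523456.00 / 9712.00 = 53.90 cm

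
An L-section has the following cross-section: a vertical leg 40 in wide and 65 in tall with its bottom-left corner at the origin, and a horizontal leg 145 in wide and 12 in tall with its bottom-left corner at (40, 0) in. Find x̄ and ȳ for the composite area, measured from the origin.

x̄ = 57.09 in, ȳ = 21.88 in

Part | A | x̄ᵢ | ȳᵢ | A·x̄ᵢ | A·ȳᵢ
vertical leg | 2600.00 | 20.00 | 32.50 | 52000.00 | 84500.00
horizontal leg | 1740.00 | 112.50 | 6.00 | 195750.00 | 10440.00
Σ | 4340.00 |  |  | 247750.00 | 94940.00
x̄ = 247750.00 / 4340.00 = 57.09 in
ȳ = 94940.00 / 4340.00 = 21.88 in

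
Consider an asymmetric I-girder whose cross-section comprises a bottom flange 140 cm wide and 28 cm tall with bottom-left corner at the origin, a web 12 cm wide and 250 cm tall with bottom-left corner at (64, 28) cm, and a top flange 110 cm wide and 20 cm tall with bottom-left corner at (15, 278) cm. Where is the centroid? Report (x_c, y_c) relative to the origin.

x_c = 70.00 cm, y_c = 125.82 cm

bottom flange: A = 140 × 28 = 3920.00, centroid at (70.00, 14.00).
web: A = 12 × 250 = 3000.00, centroid at (70.00, 153.00).
top flange: A = 110 × 20 = 2200.00, centroid at (70.00, 288.00).
ΣA = 9120.00 cm²
ΣAx_c = (3920.00)(70.00) + (3000.00)(70.00) + (2200.00)(70.00) = 638400.00 cm³
ΣAy_c = (3920.00)(14.00) + (3000.00)(153.00) + (2200.00)(288.00) = 1147480.00 cm³
x_c = 638400.00 / 9120.00 = 70.00 cm
y_c = 1147480.00 / 9120.00 = 125.82 cm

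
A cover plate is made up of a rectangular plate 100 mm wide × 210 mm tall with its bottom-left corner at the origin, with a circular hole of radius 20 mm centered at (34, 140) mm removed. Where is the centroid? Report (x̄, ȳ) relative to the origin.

plate: A = 100 × 210 = 21000.00, centroid at (50.00, 105.00).
hole: A = −π·20² = -1256.64, centroid at (34.00, 140.00).
ΣA = 19743.36 mm²
ΣAx̄ = (21000.00)(50.00) + (-1256.64)(34.00) = 1007274.34 mm³
ΣAȳ = (21000.00)(105.00) + (-1256.64)(140.00) = 2029070.81 mm³
x̄ = 1007274.34 / 19743.36 = 51.02 mm
ȳ = 2029070.81 / 19743.36 = 102.77 mm

x̄ = 51.02 mm, ȳ = 102.77 mm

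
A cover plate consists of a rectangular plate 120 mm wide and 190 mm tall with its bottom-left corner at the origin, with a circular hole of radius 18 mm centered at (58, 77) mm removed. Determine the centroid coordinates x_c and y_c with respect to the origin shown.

plate: A = 120 × 190 = 22800.00, centroid at (60.00, 95.00).
hole: A = −π·18² = -1017.88, centroid at (58.00, 77.00).
ΣA = 21782.12 mm², ΣAx_c = 1308963.19 mm³, ΣAy_c = 2087623.55 mm³.
x_c = 1308963.19/21782.12 = 60.09 mm; y_c = 2087623.55/21782.12 = 95.84 mm.

x_c = 60.09 mm, y_c = 95.84 mm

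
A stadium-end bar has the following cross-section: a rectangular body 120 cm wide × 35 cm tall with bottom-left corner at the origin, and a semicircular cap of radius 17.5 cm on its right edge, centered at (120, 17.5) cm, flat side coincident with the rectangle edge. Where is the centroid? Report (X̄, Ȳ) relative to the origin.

rectangular body: A = 120 × 35 = 4200.00, centroid at (60.00, 17.50).
semicircular end: A = ½π·17.5² = 481.06, centroid at (127.43, 17.50).
ΣA = 4681.06 cm²
ΣAX̄ = (4200.00)(60.00) + (481.06)(127.43) = 313299.68 cm³
ΣAȲ = (4200.00)(17.50) + (481.06)(17.50) = 81918.49 cm³
X̄ = 313299.68 / 4681.06 = 66.93 cm
Ȳ = 81918.49 / 4681.06 = 17.50 cm

X̄ = 66.93 cm, Ȳ = 17.50 cm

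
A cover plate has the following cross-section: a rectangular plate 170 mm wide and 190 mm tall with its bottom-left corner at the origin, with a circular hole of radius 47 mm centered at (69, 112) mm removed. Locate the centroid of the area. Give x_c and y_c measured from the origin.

x_c = 89.38 mm, y_c = 90.35 mm

plate: A = 170 × 190 = 32300.00, centroid at (85.00, 95.00).
hole: A = −π·47² = -6939.78, centroid at (69.00, 112.00).
ΣA = 25360.22 mm², ΣAx_c = 2266655.31 mm³, ΣAy_c = 2291244.84 mm³.
x_c = 2266655.31/25360.22 = 89.38 mm; y_c = 2291244.84/25360.22 = 90.35 mm.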